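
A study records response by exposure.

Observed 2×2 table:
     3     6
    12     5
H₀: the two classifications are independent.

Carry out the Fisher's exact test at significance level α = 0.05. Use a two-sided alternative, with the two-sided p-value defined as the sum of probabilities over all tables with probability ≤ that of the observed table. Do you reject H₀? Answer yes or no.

reject H₀: no

Margins: r₁=9, r₂=17, c₁=15, c₂=11, n=26
p_obs = C(9,3)·C(17,12)/C(26,15); sum pmf over tables with pmf ≤ p_obs
p-value (two-sided) = 0.10343
At α=0.05: p ≥ α → fail to reject H₀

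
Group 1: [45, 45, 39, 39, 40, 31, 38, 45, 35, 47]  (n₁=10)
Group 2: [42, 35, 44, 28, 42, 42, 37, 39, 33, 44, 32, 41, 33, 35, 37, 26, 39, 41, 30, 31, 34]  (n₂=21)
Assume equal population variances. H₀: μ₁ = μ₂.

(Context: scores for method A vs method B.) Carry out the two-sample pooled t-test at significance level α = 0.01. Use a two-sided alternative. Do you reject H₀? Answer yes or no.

x̄₁=40.400, s₁=5.103, n₁=10
x̄₂=36.429, s₂=5.325, n₂=21
s_p² = [9·5.103² + 20·5.325²]/29 = 27.6394
SE = √(s_p²·(1/10+1/21)) = 2.0199
t = (40.400−36.429)/2.0199 = 1.9661
df = 29
p-value (two-sided) = 0.05892
At α=0.01: p ≥ α → fail to reject H₀

reject H₀: no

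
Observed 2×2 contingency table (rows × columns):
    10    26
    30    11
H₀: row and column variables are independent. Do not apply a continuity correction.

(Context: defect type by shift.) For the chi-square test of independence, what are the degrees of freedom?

df = (r−1)(c−1) = (2−1)·(2−1) = 1

degrees of freedom = 1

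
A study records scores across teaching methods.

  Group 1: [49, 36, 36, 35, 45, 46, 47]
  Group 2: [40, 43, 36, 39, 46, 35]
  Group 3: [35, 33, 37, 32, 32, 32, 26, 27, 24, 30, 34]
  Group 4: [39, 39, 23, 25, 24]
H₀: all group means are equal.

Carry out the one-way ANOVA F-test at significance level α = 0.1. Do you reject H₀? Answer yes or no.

reject H₀: yes

Group means [42.00, 39.83, 31.09, 30.00], grand mean 35.345
SSB = Σnᵢ(x̄ᵢ−x̄)² = 772.809; SSW = ΣΣ(x−x̄ᵢ)² = 737.742
MSB = 772.809/3 = 257.6031; MSW = 737.742/25 = 29.5097
F = MSB/MSW = 8.7294
df = (3, 25)
p-value (upper-tail) = 0.00039
At α=0.1: p < α → reject H₀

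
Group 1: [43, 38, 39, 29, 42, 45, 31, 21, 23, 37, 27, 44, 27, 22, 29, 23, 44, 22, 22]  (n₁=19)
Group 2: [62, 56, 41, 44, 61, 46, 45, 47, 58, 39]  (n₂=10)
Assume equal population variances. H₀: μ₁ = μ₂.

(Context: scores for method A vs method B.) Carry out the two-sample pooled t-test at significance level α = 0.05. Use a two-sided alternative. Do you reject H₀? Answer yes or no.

reject H₀: yes

x̄₁=32.000, s₁=8.944, n₁=19
x̄₂=49.900, s₂=8.517, n₂=10
s_p² = [18·8.944² + 9·8.517²]/27 = 77.5148
SE = √(s_p²·(1/19+1/10)) = 3.4397
t = (32.000−49.900)/3.4397 = -5.2040
df = 27
p-value (two-sided) = 0.00002
At α=0.05: p < α → reject H₀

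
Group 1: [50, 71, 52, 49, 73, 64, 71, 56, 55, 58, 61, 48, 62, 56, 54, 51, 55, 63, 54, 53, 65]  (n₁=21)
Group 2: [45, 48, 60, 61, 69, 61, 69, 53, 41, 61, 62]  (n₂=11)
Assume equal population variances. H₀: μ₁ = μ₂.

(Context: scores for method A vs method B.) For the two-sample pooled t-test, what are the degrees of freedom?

degrees of freedom = 30

df = n₁ + n₂ − 2 = 21 + 11 − 2 = 30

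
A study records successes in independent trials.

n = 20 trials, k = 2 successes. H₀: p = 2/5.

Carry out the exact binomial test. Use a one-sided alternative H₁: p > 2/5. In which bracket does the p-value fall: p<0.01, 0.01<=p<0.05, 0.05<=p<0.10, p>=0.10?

p-value bracket: p>=0.10

Exact binomial: n=20, k=2, p₀=2/5=0.4000
P(X≥2) from Σ C(n,i)·p₀^i·(1−p₀)^(n−i)
p-value (one-sided, H₁ greater) = 0.99948
→ bracket: p>=0.10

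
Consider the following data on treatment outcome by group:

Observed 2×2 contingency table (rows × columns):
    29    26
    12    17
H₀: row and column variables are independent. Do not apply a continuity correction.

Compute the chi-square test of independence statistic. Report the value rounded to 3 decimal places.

test statistic = 0.979

Row totals [55, 29], col totals [41, 43], n=84
χ² = (29−26.85)²/26.85 + (26−28.15)²/28.15 + (12−14.15)²/14.15 + (17−14.85)²/14.85 = 0.9786
df = 1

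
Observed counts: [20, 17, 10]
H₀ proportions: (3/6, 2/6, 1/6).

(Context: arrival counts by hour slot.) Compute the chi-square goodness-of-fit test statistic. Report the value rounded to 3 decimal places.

test statistic = 1.234

n = 47; E_i = n·p_i = [23.50, 15.67, 7.83]
χ² = (20−23.50)²/23.50 + (17−15.67)²/15.67 + (10−7.83)²/7.83 = 1.2340
df = 2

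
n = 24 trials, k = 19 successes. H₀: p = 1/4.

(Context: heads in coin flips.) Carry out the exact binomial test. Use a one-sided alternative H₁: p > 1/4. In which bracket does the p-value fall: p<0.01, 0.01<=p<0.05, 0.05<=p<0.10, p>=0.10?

p-value bracket: p<0.01

Exact binomial: n=24, k=19, p₀=1/4=0.2500
P(X≥19) from Σ C(n,i)·p₀^i·(1−p₀)^(n−i)
p-value (one-sided, H₁ greater) = 0.00000
→ bracket: p<0.01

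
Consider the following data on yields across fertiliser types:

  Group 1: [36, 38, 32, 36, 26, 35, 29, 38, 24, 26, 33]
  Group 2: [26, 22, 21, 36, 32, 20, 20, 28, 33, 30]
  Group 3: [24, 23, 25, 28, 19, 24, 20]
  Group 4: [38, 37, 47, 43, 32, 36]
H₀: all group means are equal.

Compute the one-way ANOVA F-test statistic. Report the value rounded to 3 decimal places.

test statistic = 12.149

Group means [32.09, 26.80, 23.29, 38.83], grand mean 29.912
SSB = Σnᵢ(x̄ᵢ−x̄)² = 933.964; SSW = ΣΣ(x−x̄ᵢ)² = 768.771
MSB = 933.964/3 = 311.3214; MSW = 768.771/30 = 25.6257
F = MSB/MSW = 12.1488
df = (3, 30)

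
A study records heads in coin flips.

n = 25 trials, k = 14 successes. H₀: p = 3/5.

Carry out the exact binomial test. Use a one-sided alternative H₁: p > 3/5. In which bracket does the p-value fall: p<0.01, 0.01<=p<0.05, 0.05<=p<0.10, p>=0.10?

Exact binomial: n=25, k=14, p₀=3/5=0.6000
P(X≥14) from Σ C(n,i)·p₀^i·(1−p₀)^(n−i)
p-value (one-sided, H₁ greater) = 0.73228
→ bracket: p>=0.10

p-value bracket: p>=0.10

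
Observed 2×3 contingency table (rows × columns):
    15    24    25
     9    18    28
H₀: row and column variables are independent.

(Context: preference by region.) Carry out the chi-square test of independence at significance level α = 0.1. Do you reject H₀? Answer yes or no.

Row totals [64, 55], col totals [24, 42, 53], n=119
χ² = (15−12.91)²/12.91 + (24−22.59)²/22.59 + (25−28.50)²/28.50 + (9−11.09)²/11.09 + (18−19.41)²/19.41 + (28−24.50)²/24.50 = 1.8569
df = 2
p-value (upper-tail) = 0.39517
At α=0.1: p ≥ α → fail to reject H₀

reject H₀: no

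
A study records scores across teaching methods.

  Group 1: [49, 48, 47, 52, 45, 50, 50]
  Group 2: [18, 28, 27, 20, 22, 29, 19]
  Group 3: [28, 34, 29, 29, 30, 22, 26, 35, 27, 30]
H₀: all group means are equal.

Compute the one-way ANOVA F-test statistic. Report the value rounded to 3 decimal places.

test statistic = 93.957

Group means [48.71, 23.29, 29.00], grand mean 33.083
SSB = Σnᵢ(x̄ᵢ−x̄)² = 2548.976; SSW = ΣΣ(x−x̄ᵢ)² = 284.857
MSB = 2548.976/2 = 1274.4881; MSW = 284.857/21 = 13.5646
F = MSB/MSW = 93.9567
df = (2, 21)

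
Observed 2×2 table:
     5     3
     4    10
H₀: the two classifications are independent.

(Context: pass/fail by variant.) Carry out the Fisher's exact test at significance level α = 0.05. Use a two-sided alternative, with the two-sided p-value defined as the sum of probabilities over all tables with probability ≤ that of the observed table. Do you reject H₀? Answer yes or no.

reject H₀: no

Margins: r₁=8, r₂=14, c₁=9, c₂=13, n=22
p_obs = C(8,5)·C(14,4)/C(22,9); sum pmf over tables with pmf ≤ p_obs
p-value (two-sided) = 0.18700
At α=0.05: p ≥ α → fail to reject H₀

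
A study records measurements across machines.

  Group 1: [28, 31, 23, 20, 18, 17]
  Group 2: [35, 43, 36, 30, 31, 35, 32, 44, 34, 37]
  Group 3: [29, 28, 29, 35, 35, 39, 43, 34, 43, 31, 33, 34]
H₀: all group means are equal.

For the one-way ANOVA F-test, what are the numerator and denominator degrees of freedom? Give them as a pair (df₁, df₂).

k = 3 groups, N = 28 total
df = (k−1, N−k) = (3−1, 28−3) = (2, 25)

degrees of freedom = [2, 25]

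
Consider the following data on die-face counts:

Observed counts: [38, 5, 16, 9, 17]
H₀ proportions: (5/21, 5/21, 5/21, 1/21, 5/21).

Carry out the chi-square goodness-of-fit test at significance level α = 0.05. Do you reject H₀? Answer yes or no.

reject H₀: yes

n = 85; E_i = n·p_i = [20.24, 20.24, 20.24, 4.05, 20.24]
χ² = (38−20.24)²/20.24 + (5−20.24)²/20.24 + (16−20.24)²/20.24 + (9−4.05)²/4.05 + (17−20.24)²/20.24 = 34.5271
df = 4
p-value (upper-tail) = 0.00000
At α=0.05: p < α → reject H₀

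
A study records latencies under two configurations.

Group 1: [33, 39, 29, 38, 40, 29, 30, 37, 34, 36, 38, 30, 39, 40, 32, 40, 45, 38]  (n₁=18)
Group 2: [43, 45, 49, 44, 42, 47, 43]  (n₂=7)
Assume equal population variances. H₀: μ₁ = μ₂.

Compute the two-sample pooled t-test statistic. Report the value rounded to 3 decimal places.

x̄₁=35.944, s₁=4.595, n₁=18
x̄₂=44.714, s₂=2.498, n₂=7
s_p² = [17·4.595² + 6·2.498²]/23 = 17.2336
SE = √(s_p²·(1/18+1/7)) = 1.8492
t = (35.944−44.714)/1.8492 = -4.7426
df = 23

test statistic = -4.743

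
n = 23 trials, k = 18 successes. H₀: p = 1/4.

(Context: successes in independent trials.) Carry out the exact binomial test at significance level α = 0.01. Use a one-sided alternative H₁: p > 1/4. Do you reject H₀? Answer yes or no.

reject H₀: yes

Exact binomial: n=23, k=18, p₀=1/4=0.2500
P(X≥18) from Σ C(n,i)·p₀^i·(1−p₀)^(n−i)
p-value (one-sided, H₁ greater) = 0.00000
At α=0.01: p < α → reject H₀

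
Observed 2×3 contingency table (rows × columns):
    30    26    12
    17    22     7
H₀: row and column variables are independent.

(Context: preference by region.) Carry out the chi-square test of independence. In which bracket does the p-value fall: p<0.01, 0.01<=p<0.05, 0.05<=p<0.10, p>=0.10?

p-value bracket: p>=0.10

Row totals [68, 46], col totals [47, 48, 19], n=114
χ² = (30−28.04)²/28.04 + (26−28.63)²/28.63 + (12−11.33)²/11.33 + (17−18.96)²/18.96 + (22−19.37)²/19.37 + (7−7.67)²/7.67 = 1.0379
df = 2
p-value (upper-tail) = 0.59514
→ bracket: p>=0.10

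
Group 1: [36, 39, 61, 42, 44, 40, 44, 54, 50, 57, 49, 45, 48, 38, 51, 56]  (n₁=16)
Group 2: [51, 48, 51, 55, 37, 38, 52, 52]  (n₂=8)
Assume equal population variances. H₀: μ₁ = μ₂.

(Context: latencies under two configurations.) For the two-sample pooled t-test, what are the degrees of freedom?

degrees of freedom = 22

df = n₁ + n₂ − 2 = 16 + 8 − 2 = 22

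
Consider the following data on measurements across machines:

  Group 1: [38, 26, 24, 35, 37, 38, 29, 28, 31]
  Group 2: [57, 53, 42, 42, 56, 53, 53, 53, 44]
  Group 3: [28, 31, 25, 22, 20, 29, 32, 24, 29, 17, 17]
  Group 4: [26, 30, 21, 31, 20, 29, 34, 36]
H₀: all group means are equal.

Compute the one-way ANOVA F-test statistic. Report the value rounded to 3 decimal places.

test statistic = 38.274

Group means [31.78, 50.33, 24.91, 28.38], grand mean 33.514
SSB = Σnᵢ(x̄ᵢ−x̄)² = 3598.904; SSW = ΣΣ(x−x̄ᵢ)² = 1034.340
MSB = 3598.904/3 = 1199.6345; MSW = 1034.340/33 = 31.3436
F = MSB/MSW = 38.2736
df = (3, 33)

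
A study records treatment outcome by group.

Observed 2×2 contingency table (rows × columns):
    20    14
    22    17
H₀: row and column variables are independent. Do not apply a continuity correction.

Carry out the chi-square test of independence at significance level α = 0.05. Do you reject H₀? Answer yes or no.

reject H₀: no

Row totals [34, 39], col totals [42, 31], n=73
χ² = (20−19.56)²/19.56 + (14−14.44)²/14.44 + (22−22.44)²/22.44 + (17−16.56)²/16.56 = 0.0433
df = 1
p-value (upper-tail) = 0.83517
At α=0.05: p ≥ α → fail to reject H₀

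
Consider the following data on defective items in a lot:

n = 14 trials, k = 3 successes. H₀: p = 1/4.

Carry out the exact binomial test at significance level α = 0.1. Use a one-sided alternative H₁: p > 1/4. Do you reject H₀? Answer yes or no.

reject H₀: no

Exact binomial: n=14, k=3, p₀=1/4=0.2500
P(X≥3) from Σ C(n,i)·p₀^i·(1−p₀)^(n−i)
p-value (one-sided, H₁ greater) = 0.71887
At α=0.1: p ≥ α → fail to reject H₀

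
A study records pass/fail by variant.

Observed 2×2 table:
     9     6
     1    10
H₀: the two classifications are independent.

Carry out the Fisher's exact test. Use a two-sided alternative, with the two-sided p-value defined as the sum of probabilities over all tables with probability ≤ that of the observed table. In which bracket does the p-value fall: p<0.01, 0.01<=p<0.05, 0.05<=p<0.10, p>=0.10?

p-value bracket: 0.01<=p<0.05

Margins: r₁=15, r₂=11, c₁=10, c₂=16, n=26
p_obs = C(15,9)·C(11,1)/C(26,10); sum pmf over tables with pmf ≤ p_obs
p-value (two-sided) = 0.01435
→ bracket: 0.01<=p<0.05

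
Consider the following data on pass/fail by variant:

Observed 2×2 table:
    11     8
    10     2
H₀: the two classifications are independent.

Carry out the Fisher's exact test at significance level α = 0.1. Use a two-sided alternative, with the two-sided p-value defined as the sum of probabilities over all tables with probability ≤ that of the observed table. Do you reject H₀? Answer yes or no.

reject H₀: no

Margins: r₁=19, r₂=12, c₁=21, c₂=10, n=31
p_obs = C(19,11)·C(12,10)/C(31,21); sum pmf over tables with pmf ≤ p_obs
p-value (two-sided) = 0.23961
At α=0.1: p ≥ α → fail to reject H₀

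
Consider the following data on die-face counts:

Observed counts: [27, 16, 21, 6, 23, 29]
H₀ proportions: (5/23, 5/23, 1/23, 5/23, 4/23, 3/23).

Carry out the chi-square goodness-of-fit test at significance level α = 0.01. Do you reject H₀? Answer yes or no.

reject H₀: yes

n = 122; E_i = n·p_i = [26.52, 26.52, 5.30, 26.52, 21.22, 15.91]
χ² = (27−26.52)²/26.52 + (16−26.52)²/26.52 + (21−5.30)²/5.30 + (6−26.52)²/26.52 + (23−21.22)²/21.22 + (29−15.91)²/15.91 = 77.4182
df = 5
p-value (upper-tail) = 0.00000
At α=0.01: p < α → reject H₀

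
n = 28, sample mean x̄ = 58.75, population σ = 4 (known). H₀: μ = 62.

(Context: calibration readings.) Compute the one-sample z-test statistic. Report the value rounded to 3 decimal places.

test statistic = -4.299

SE = σ/√n = 4/√28 = 0.7559
z = (x̄−μ₀)/SE = (58.75−62)/0.7559 = -4.2993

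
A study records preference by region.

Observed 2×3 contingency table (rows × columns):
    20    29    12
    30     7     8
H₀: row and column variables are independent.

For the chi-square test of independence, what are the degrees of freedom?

df = (r−1)(c−1) = (2−1)·(3−1) = 2

degrees of freedom = 2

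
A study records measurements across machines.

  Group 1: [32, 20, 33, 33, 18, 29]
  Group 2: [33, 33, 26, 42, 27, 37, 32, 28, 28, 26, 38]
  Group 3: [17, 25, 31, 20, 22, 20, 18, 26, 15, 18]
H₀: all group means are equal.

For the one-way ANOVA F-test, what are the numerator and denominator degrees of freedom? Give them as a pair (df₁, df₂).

degrees of freedom = [2, 24]

k = 3 groups, N = 27 total
df = (k−1, N−k) = (3−1, 27−3) = (2, 24)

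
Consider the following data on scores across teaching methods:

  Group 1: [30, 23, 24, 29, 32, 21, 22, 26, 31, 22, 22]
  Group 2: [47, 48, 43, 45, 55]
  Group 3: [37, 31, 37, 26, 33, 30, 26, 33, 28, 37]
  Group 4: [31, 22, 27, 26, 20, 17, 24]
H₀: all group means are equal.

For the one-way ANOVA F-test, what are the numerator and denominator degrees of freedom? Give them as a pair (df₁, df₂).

k = 4 groups, N = 33 total
df = (k−1, N−k) = (4−1, 33−4) = (3, 29)

degrees of freedom = [3, 29]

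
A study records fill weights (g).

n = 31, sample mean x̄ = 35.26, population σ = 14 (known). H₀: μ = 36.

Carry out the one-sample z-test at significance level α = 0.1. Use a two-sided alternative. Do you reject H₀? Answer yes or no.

reject H₀: no

SE = σ/√n = 14/√31 = 2.5145
z = (x̄−μ₀)/SE = (35.26−36)/2.5145 = -0.2943
p-value (two-sided) = 0.76853
At α=0.1: p ≥ α → fail to reject H₀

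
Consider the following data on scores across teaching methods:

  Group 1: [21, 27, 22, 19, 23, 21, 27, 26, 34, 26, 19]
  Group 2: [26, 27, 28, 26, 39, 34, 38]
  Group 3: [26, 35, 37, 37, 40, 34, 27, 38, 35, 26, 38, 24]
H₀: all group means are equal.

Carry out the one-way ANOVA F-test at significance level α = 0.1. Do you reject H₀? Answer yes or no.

reject H₀: yes

Group means [24.09, 31.14, 33.08], grand mean 29.333
SSB = Σnᵢ(x̄ᵢ−x̄)² = 493.984; SSW = ΣΣ(x−x̄ᵢ)² = 750.683
MSB = 493.984/2 = 246.9919; MSW = 750.683/27 = 27.8031
F = MSB/MSW = 8.8836
df = (2, 27)
p-value (upper-tail) = 0.00109
At α=0.1: p < α → reject H₀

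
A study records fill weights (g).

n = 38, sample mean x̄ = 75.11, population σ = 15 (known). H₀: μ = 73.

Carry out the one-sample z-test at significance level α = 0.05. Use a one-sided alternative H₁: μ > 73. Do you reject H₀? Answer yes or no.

SE = σ/√n = 15/√38 = 2.4333
z = (x̄−μ₀)/SE = (75.11−73)/2.4333 = 0.8671
p-value (one-sided, H₁ greater) = 0.19294
At α=0.05: p ≥ α → fail to reject H₀

reject H₀: no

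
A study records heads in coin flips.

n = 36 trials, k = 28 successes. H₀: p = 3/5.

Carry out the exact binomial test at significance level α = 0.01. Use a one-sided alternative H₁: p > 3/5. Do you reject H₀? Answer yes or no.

Exact binomial: n=36, k=28, p₀=3/5=0.6000
P(X≥28) from Σ C(n,i)·p₀^i·(1−p₀)^(n−i)
p-value (one-sided, H₁ greater) = 0.01964
At α=0.01: p ≥ α → fail to reject H₀

reject H₀: no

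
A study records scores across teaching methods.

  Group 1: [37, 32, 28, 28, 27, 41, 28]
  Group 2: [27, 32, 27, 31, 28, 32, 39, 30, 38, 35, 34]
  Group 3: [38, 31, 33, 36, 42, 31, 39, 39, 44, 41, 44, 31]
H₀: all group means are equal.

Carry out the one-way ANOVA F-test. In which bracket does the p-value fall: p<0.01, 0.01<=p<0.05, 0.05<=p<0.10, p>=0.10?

p-value bracket: 0.01<=p<0.05

Group means [31.57, 32.09, 37.42], grand mean 34.100
SSB = Σnᵢ(x̄ᵢ−x̄)² = 221.160; SSW = ΣΣ(x−x̄ᵢ)² = 617.540
MSB = 221.160/2 = 110.5800; MSW = 617.540/27 = 22.8719
F = MSB/MSW = 4.8348
df = (2, 27)
p-value (upper-tail) = 0.01604
→ bracket: 0.01<=p<0.05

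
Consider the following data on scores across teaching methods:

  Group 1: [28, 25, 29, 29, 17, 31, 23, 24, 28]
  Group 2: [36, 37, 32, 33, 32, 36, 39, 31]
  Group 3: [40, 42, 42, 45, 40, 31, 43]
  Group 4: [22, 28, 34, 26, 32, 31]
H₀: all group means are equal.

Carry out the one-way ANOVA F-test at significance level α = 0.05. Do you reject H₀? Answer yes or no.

reject H₀: yes

Group means [26.00, 34.50, 40.43, 28.83], grand mean 32.200
SSB = Σnᵢ(x̄ᵢ−x̄)² = 930.252; SSW = ΣΣ(x−x̄ᵢ)² = 422.548
MSB = 930.252/3 = 310.0841; MSW = 422.548/26 = 16.2518
F = MSB/MSW = 19.0799
df = (3, 26)
p-value (upper-tail) = 0.00000
At α=0.05: p < α → reject H₀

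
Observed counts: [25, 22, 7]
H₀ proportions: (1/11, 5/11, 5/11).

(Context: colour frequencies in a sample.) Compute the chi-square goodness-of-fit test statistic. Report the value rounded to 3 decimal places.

n = 54; E_i = n·p_i = [4.91, 24.55, 24.55]
χ² = (25−4.91)²/4.91 + (22−24.55)²/24.55 + (7−24.55)²/24.55 = 95.0296
df = 2

test statistic = 95.030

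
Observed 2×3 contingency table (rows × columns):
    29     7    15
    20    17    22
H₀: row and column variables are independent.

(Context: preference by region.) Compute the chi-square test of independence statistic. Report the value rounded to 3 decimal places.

Row totals [51, 59], col totals [49, 24, 37], n=110
χ² = (29−22.72)²/22.72 + (7−11.13)²/11.13 + (15−17.15)²/17.15 + (20−26.28)²/26.28 + (17−12.87)²/12.87 + (22−19.85)²/19.85 = 6.5971
df = 2

test statistic = 6.597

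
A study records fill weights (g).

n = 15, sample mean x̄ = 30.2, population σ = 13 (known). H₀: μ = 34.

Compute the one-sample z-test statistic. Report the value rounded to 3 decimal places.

SE = σ/√n = 13/√15 = 3.3566
z = (x̄−μ₀)/SE = (30.2−34)/3.3566 = -1.1321

test statistic = -1.132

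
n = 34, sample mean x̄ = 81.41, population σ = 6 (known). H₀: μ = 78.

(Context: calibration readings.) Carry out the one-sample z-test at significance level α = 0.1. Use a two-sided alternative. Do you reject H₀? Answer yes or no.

reject H₀: yes

SE = σ/√n = 6/√34 = 1.0290
z = (x̄−μ₀)/SE = (81.41−78)/1.0290 = 3.3139
p-value (two-sided) = 0.00092
At α=0.1: p < α → reject H₀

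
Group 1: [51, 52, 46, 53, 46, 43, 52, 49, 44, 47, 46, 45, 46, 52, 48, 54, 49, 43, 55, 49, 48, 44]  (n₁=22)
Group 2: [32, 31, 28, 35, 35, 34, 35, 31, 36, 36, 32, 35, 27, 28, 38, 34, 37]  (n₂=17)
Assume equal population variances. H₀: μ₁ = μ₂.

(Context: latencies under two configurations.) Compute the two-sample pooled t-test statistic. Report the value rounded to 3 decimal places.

x̄₁=48.273, s₁=3.628, n₁=22
x̄₂=33.176, s₂=3.283, n₂=17
s_p² = [21·3.628² + 16·3.283²]/37 = 12.1307
SE = √(s_p²·(1/22+1/17)) = 1.1247
t = (48.273−33.176)/1.1247 = 13.4224
df = 37

test statistic = 13.422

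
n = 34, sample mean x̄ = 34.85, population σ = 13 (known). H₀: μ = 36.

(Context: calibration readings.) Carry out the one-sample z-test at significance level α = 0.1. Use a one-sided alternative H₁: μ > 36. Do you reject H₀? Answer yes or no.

SE = σ/√n = 13/√34 = 2.2295
z = (x̄−μ₀)/SE = (34.85−36)/2.2295 = -0.5158
p-value (one-sided, H₁ greater) = 0.69701
At α=0.1: p ≥ α → fail to reject H₀

reject H₀: no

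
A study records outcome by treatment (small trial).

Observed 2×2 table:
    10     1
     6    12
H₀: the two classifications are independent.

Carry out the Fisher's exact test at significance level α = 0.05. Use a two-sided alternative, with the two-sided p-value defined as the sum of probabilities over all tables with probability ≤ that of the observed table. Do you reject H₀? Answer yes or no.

reject H₀: yes

Margins: r₁=11, r₂=18, c₁=16, c₂=13, n=29
p_obs = C(11,10)·C(18,6)/C(29,16); sum pmf over tables with pmf ≤ p_obs
p-value (two-sided) = 0.00575
At α=0.05: p < α → reject H₀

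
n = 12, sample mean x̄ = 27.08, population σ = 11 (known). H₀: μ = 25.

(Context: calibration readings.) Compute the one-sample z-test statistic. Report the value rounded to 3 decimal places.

test statistic = 0.655

SE = σ/√n = 11/√12 = 3.1754
z = (x̄−μ₀)/SE = (27.08−25)/3.1754 = 0.6550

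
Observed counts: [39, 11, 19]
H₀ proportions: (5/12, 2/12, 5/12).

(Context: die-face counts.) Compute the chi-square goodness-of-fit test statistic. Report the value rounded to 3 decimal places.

n = 69; E_i = n·p_i = [28.75, 11.50, 28.75]
χ² = (39−28.75)²/28.75 + (11−11.50)²/11.50 + (19−28.75)²/28.75 = 6.9826
df = 2

test statistic = 6.983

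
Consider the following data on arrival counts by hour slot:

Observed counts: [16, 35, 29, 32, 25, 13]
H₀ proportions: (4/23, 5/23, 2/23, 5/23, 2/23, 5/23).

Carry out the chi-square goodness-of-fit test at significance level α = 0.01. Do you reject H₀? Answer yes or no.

n = 150; E_i = n·p_i = [26.09, 32.61, 13.04, 32.61, 13.04, 32.61]
χ² = (16−26.09)²/26.09 + (35−32.61)²/32.61 + (29−13.04)²/13.04 + (32−32.61)²/32.61 + (25−13.04)²/13.04 + (13−32.61)²/32.61 = 46.3587
df = 5
p-value (upper-tail) = 0.00000
At α=0.01: p < α → reject H₀

reject H₀: yes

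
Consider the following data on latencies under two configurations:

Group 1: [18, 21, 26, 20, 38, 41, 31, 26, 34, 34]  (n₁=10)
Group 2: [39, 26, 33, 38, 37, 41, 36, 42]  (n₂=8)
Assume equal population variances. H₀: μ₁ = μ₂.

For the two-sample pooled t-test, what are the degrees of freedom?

degrees of freedom = 16

df = n₁ + n₂ − 2 = 10 + 8 − 2 = 16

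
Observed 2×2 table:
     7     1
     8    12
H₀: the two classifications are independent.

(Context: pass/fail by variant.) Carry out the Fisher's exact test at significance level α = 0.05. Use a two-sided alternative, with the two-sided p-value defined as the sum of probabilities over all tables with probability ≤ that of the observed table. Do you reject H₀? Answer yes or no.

reject H₀: yes

Margins: r₁=8, r₂=20, c₁=15, c₂=13, n=28
p_obs = C(8,7)·C(20,8)/C(28,15); sum pmf over tables with pmf ≤ p_obs
p-value (two-sided) = 0.03768
At α=0.05: p < α → reject H₀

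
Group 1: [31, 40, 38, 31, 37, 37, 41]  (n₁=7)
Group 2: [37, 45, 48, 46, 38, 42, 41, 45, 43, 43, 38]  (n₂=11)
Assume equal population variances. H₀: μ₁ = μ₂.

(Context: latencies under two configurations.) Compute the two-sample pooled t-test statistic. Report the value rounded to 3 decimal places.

x̄₁=36.429, s₁=3.994, n₁=7
x̄₂=42.364, s₂=3.585, n₂=11
s_p² = [6·3.994² + 10·3.585²]/16 = 14.0162
SE = √(s_p²·(1/7+1/11)) = 1.8101
t = (36.429−42.364)/1.8101 = -3.2788
df = 16

test statistic = -3.279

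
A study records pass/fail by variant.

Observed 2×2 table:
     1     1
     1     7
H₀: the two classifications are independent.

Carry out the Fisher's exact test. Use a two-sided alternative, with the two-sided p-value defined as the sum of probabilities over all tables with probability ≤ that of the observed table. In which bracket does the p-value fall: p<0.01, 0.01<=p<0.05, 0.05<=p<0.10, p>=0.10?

p-value bracket: p>=0.10

Margins: r₁=2, r₂=8, c₁=2, c₂=8, n=10
p_obs = C(2,1)·C(8,1)/C(10,2); sum pmf over tables with pmf ≤ p_obs
p-value (two-sided) = 0.37778
→ bracket: p>=0.10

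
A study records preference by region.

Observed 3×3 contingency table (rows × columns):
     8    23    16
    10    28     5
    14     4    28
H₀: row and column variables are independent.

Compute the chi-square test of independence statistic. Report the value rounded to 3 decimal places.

Row totals [47, 43, 46], col totals [32, 55, 49], n=136
χ² = (8−11.06)²/11.06 + (23−19.01)²/19.01 + (16−16.93)²/16.93 + (10−10.12)²/10.12 + (28−17.39)²/17.39 + (5−15.49)²/15.49 + (14−10.82)²/10.82 + (4−18.60)²/18.60 + (28−16.57)²/16.57 = 35.5909
df = 4

test statistic = 35.591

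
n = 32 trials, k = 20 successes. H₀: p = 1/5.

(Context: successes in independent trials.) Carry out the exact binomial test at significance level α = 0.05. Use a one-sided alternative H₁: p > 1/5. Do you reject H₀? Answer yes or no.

Exact binomial: n=32, k=20, p₀=1/5=0.2000
P(X≥20) from Σ C(n,i)·p₀^i·(1−p₀)^(n−i)
p-value (one-sided, H₁ greater) = 0.00000
At α=0.05: p < α → reject H₀

reject H₀: yes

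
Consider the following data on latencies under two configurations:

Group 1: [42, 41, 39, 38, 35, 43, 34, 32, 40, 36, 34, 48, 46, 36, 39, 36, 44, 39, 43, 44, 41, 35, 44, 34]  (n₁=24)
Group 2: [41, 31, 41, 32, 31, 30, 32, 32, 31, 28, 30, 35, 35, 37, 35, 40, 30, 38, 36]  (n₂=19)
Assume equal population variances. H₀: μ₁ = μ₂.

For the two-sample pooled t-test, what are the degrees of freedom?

degrees of freedom = 41

df = n₁ + n₂ − 2 = 24 + 19 − 2 = 41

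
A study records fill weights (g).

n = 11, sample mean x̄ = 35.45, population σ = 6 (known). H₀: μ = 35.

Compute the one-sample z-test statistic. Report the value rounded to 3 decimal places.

SE = σ/√n = 6/√11 = 1.8091
z = (x̄−μ₀)/SE = (35.45−35)/1.8091 = 0.2487

test statistic = 0.249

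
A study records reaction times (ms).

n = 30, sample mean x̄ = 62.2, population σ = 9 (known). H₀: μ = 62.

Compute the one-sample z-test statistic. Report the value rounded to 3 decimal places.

SE = σ/√n = 9/√30 = 1.6432
z = (x̄−μ₀)/SE = (62.2−62)/1.6432 = 0.1217

test statistic = 0.122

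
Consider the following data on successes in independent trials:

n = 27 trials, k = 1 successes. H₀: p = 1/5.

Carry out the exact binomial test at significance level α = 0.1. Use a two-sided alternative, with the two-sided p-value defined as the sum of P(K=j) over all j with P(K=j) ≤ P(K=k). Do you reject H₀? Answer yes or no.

reject H₀: yes

Exact binomial: n=27, k=1, p₀=1/5=0.2000
P(X=j) = C(n,j)·p₀^j·(1−p₀)^(n−j); p = Σ P(X=j) over j with P(X=j) ≤ P(X=1)
p-value (two-sided) = 0.02971
At α=0.1: p < α → reject H₀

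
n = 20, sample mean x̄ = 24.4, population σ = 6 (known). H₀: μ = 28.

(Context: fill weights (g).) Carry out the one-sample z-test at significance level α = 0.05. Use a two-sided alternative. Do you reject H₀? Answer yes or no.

reject H₀: yes

SE = σ/√n = 6/√20 = 1.3416
z = (x̄−μ₀)/SE = (24.4−28)/1.3416 = -2.6833
p-value (two-sided) = 0.00729
At α=0.05: p < α → reject H₀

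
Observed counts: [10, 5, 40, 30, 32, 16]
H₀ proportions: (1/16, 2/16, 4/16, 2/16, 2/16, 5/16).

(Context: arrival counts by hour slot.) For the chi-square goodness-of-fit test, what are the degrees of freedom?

degrees of freedom = 5

df = k − 1 = 6 − 1 = 5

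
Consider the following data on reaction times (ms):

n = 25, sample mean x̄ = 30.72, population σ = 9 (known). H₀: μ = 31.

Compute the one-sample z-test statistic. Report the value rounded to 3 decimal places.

SE = σ/√n = 9/√25 = 1.8000
z = (x̄−μ₀)/SE = (30.72−31)/1.8000 = -0.1556

test statistic = -0.156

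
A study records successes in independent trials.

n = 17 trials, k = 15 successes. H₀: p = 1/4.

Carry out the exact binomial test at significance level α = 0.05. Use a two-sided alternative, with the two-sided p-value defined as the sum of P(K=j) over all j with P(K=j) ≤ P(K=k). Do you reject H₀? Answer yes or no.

reject H₀: yes

Exact binomial: n=17, k=15, p₀=1/4=0.2500
P(X=j) = C(n,j)·p₀^j·(1−p₀)^(n−j); p = Σ P(X=j) over j with P(X=j) ≤ P(X=15)
p-value (two-sided) = 0.00000
At α=0.05: p < α → reject H₀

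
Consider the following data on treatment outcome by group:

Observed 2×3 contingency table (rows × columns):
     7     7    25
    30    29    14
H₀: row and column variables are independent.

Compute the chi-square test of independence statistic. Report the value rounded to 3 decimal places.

test statistic = 22.606

Row totals [39, 73], col totals [37, 36, 39], n=112
χ² = (7−12.88)²/12.88 + (7−12.54)²/12.54 + (25−13.58)²/13.58 + (30−24.12)²/24.12 + (29−23.46)²/23.46 + (14−25.42)²/25.42 = 22.6062
df = 2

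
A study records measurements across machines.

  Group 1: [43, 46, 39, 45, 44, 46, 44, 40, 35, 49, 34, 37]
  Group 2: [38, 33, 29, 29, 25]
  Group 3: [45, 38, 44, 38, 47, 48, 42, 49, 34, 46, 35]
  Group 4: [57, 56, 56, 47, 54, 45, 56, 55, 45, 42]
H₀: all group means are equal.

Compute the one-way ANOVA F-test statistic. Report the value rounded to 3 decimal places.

test statistic = 17.658

Group means [41.83, 30.80, 42.36, 51.30], grand mean 43.026
SSB = Σnᵢ(x̄ᵢ−x̄)² = 1453.862; SSW = ΣΣ(x−x̄ᵢ)² = 933.112
MSB = 1453.862/3 = 484.6205; MSW = 933.112/34 = 27.4445
F = MSB/MSW = 17.6582
df = (3, 34)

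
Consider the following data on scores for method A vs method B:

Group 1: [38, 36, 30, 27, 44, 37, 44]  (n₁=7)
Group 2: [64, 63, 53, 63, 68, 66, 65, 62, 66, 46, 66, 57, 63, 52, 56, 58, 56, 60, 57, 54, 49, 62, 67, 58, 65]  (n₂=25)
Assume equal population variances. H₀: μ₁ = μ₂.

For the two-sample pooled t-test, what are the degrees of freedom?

df = n₁ + n₂ − 2 = 7 + 25 − 2 = 30

degrees of freedom = 30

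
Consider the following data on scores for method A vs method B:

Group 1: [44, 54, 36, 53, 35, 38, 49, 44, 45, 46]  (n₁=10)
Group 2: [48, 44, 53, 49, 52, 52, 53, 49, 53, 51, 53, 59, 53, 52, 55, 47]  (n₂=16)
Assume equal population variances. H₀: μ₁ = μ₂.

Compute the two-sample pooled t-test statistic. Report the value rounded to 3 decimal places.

test statistic = -3.575

x̄₁=44.400, s₁=6.586, n₁=10
x̄₂=51.438, s₂=3.483, n₂=16
s_p² = [9·6.586² + 15·3.483²]/24 = 23.8474
SE = √(s_p²·(1/10+1/16)) = 1.9686
t = (44.400−51.438)/1.9686 = -3.5750
df = 24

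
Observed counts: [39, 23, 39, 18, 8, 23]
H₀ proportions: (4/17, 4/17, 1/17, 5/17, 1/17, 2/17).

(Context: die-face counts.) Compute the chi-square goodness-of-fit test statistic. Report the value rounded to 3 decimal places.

test statistic = 125.037

n = 150; E_i = n·p_i = [35.29, 35.29, 8.82, 44.12, 8.82, 17.65]
χ² = (39−35.29)²/35.29 + (23−35.29)²/35.29 + (39−8.82)²/8.82 + (18−44.12)²/44.12 + (8−8.82)²/8.82 + (23−17.65)²/17.65 = 125.0373
df = 5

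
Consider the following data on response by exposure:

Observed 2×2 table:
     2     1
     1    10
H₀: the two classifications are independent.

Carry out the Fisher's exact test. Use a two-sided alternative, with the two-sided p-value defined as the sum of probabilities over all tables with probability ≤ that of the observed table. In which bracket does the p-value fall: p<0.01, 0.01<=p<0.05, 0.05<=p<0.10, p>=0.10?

Margins: r₁=3, r₂=11, c₁=3, c₂=11, n=14
p_obs = C(3,2)·C(11,1)/C(14,3); sum pmf over tables with pmf ≤ p_obs
p-value (two-sided) = 0.09341
→ bracket: 0.05<=p<0.10

p-value bracket: 0.05<=p<0.10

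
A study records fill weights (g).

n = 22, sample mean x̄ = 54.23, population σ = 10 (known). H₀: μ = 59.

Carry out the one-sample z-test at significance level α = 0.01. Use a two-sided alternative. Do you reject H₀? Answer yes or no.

reject H₀: no

SE = σ/√n = 10/√22 = 2.1320
z = (x̄−μ₀)/SE = (54.23−59)/2.1320 = -2.2373
p-value (two-sided) = 0.02526
At α=0.01: p ≥ α → fail to reject H₀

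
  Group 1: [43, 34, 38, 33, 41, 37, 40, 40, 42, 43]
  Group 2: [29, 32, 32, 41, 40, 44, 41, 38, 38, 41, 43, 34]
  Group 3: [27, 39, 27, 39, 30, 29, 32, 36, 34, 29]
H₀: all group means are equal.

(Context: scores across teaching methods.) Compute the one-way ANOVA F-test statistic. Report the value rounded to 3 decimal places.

Group means [39.10, 37.75, 32.20], grand mean 36.438
SSB = Σnᵢ(x̄ᵢ−x̄)² = 271.125; SSW = ΣΣ(x−x̄ᵢ)² = 562.750
MSB = 271.125/2 = 135.5625; MSW = 562.750/29 = 19.4052
F = MSB/MSW = 6.9859
df = (2, 29)

test statistic = 6.986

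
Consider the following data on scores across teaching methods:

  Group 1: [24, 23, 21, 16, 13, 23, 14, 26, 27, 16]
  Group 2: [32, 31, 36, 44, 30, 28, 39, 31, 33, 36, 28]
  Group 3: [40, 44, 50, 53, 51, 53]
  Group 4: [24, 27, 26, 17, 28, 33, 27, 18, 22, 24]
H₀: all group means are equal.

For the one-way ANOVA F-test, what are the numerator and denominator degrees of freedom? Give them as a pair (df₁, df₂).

k = 4 groups, N = 37 total
df = (k−1, N−k) = (4−1, 37−4) = (3, 33)

degrees of freedom = [3, 33]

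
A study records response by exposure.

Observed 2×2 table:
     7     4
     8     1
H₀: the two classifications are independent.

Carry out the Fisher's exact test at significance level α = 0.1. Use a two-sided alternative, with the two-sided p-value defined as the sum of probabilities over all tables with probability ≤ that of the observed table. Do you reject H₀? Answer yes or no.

reject H₀: no

Margins: r₁=11, r₂=9, c₁=15, c₂=5, n=20
p_obs = C(11,7)·C(9,8)/C(20,15); sum pmf over tables with pmf ≤ p_obs
p-value (two-sided) = 0.31889
At α=0.1: p ≥ α → fail to reject H₀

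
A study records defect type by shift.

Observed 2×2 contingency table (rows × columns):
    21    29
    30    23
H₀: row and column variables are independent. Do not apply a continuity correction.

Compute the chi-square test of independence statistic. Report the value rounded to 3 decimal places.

test statistic = 2.195

Row totals [50, 53], col totals [51, 52], n=103
χ² = (21−24.76)²/24.76 + (29−25.24)²/25.24 + (30−26.24)²/26.24 + (23−26.76)²/26.76 = 2.1950
df = 1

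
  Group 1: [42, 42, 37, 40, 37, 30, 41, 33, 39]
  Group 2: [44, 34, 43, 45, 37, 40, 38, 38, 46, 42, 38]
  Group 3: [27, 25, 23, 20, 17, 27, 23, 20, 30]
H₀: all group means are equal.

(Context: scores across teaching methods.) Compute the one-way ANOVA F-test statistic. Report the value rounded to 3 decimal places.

Group means [37.89, 40.45, 23.56], grand mean 34.414
SSB = Σnᵢ(x̄ᵢ−x̄)² = 1571.196; SSW = ΣΣ(x−x̄ᵢ)² = 417.838
MSB = 1571.196/2 = 785.5980; MSW = 417.838/26 = 16.0707
F = MSB/MSW = 48.8839
df = (2, 26)

test statistic = 48.884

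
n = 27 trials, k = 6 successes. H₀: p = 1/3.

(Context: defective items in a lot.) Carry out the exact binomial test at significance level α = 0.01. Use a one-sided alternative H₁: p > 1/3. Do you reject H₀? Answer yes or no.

Exact binomial: n=27, k=6, p₀=1/3=0.3333
P(X≥6) from Σ C(n,i)·p₀^i·(1−p₀)^(n−i)
p-value (one-sided, H₁ greater) = 0.92806
At α=0.01: p ≥ α → fail to reject H₀

reject H₀: no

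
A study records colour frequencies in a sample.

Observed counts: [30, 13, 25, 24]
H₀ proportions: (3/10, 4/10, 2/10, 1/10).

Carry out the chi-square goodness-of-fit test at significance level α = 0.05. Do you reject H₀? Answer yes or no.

n = 92; E_i = n·p_i = [27.60, 36.80, 18.40, 9.20]
χ² = (30−27.60)²/27.60 + (13−36.80)²/36.80 + (25−18.40)²/18.40 + (24−9.20)²/9.20 = 41.7772
df = 3
p-value (upper-tail) = 0.00000
At α=0.05: p < α → reject H₀

reject H₀: yes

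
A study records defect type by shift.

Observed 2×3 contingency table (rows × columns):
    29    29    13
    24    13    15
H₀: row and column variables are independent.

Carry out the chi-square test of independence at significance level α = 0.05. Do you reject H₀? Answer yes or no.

Row totals [71, 52], col totals [53, 42, 28], n=123
χ² = (29−30.59)²/30.59 + (29−24.24)²/24.24 + (13−16.16)²/16.16 + (24−22.41)²/22.41 + (13−17.76)²/17.76 + (15−11.84)²/11.84 = 3.8671
df = 2
p-value (upper-tail) = 0.14463
At α=0.05: p ≥ α → fail to reject H₀

reject H₀: no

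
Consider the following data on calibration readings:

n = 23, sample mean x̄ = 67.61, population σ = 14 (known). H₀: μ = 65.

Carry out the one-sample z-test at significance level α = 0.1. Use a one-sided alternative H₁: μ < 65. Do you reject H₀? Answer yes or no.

SE = σ/√n = 14/√23 = 2.9192
z = (x̄−μ₀)/SE = (67.61−65)/2.9192 = 0.8941
p-value (one-sided, H₁ less) = 0.81436
At α=0.1: p ≥ α → fail to reject H₀

reject H₀: no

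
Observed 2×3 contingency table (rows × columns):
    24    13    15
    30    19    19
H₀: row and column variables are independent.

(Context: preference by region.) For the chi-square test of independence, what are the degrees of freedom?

df = (r−1)(c−1) = (2−1)·(3−1) = 2

degrees of freedom = 2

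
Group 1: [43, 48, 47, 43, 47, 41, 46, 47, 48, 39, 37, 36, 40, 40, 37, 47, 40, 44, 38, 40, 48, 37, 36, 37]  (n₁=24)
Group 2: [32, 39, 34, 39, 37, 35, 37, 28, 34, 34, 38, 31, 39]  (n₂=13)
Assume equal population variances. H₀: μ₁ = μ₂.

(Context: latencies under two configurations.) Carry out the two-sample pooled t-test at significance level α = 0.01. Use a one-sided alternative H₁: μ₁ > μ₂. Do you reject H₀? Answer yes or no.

x̄₁=41.917, s₁=4.393, n₁=24
x̄₂=35.154, s₂=3.436, n₂=13
s_p² = [23·4.393² + 12·3.436²]/35 = 16.7293
SE = √(s_p²·(1/24+1/13)) = 1.4085
t = (41.917−35.154)/1.4085 = 4.8014
df = 35
p-value (one-sided, H₁ greater) = 0.00001
At α=0.01: p < α → reject H₀

reject H₀: yes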